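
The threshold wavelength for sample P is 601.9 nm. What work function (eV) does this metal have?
2.06 eV

At the threshold wavelength, photon energy equals work function:
φ = hc/λ₀

Calculating:
φ = (6.626×10⁻³⁴ J·s)(3×10⁸ m/s) / (601.9×10⁻⁹ m)
φ = 2.06 eV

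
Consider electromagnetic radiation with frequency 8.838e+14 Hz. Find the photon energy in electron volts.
3.6551 eV

Using E = hf:

E = hf = (6.626×10⁻³⁴ J·s)(8.838e+14 Hz)
E = 3.6551 eV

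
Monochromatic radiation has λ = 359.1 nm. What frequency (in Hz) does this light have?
8.3484e+14 Hz

Using the wave equation: c = fλ

Solving for frequency:
f = c/λ = (3×10⁸ m/s) / (359.1×10⁻⁹ m)
f = 8.3484e+14 Hz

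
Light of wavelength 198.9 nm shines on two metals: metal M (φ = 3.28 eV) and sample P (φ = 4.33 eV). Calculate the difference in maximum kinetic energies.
1.0500 eV

Using KE_max = hc/λ - φ for each metal:

Photon energy: E = hc/λ = 6.2335 eV

For metal M (φ₁ = 3.28 eV):
KE₁ = E - φ₁ = 6.2335 - 3.28 = 2.9535 eV

For sample P (φ₂ = 4.33 eV):
KE₂ = E - φ₂ = 6.2335 - 4.33 = 1.9035 eV

Difference:
ΔKE = KE₁ - KE₂ = 2.9535 - 1.9035 = 1.0500 eV

Note: The difference equals the difference in work functions: 4.33 - 3.28 = 1.05 eV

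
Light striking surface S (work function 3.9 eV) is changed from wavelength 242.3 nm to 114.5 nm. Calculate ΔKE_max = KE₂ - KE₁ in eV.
5.7113 eV

Using Einstein's equation: KE_max = hc/λ - φ

For λ₁ = 242.3 nm:
KE₁ = hc/λ₁ - φ = 5.1170 - 3.9 = 1.2170 eV

For λ₂ = 114.5 nm:
KE₂ = hc/λ₂ - φ = 10.8283 - 3.9 = 6.9283 eV

Change in KE:
ΔKE = KE₂ - KE₁ = 6.9283 - 1.2170 = 5.7113 eV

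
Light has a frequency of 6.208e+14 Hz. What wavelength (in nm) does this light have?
482.91 nm

Using the wave equation: c = fλ

Solving for wavelength:
λ = c/f = (3×10⁸ m/s) / (6.208e+14 Hz)
λ = 482.91 nm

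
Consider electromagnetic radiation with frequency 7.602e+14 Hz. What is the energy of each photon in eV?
3.1439 eV

Using E = hf:

E = hf = (6.626×10⁻³⁴ J·s)(7.602e+14 Hz)
E = 3.1439 eV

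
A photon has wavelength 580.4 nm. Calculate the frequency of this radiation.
5.1653e+14 Hz

Using the wave equation: c = fλ

Solving for frequency:
f = c/λ = (3×10⁸ m/s) / (580.4×10⁻⁹ m)
f = 5.1653e+14 Hz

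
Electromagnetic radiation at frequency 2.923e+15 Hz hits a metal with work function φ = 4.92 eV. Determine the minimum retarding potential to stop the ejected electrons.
7.1686 V

The stopping potential V_s satisfies: eV_s = KE_max

First, find KE_max using Einstein's equation:
E_photon = hf = (6.626×10⁻³⁴ J·s)(2.923e+15 Hz) = 12.0886 eV
KE_max = E_photon - φ = 12.0886 - 4.92 = 7.1686 eV

Since eV_s = KE_max:
V_s = KE_max/e = 7.1686 V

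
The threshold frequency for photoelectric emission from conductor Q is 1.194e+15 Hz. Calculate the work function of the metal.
4.94 eV

At the threshold frequency, photon energy equals work function:
φ = hf₀

Calculating:
φ = (6.626×10⁻³⁴ J·s)(1.194e+15 Hz)
φ = 4.94 eV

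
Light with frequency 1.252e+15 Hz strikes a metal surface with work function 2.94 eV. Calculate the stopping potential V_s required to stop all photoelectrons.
2.2379 V

The stopping potential V_s satisfies: eV_s = KE_max

First, find KE_max using Einstein's equation:
E_photon = hf = (6.626×10⁻³⁴ J·s)(1.252e+15 Hz) = 5.1779 eV
KE_max = E_photon - φ = 5.1779 - 2.94 = 2.2379 eV

Since eV_s = KE_max:
V_s = KE_max/e = 2.2379 V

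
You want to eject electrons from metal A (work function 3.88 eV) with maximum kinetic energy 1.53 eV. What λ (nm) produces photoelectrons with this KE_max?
229.18 nm

From Einstein's equation: KE_max = hc/λ - φ

Rearranging for λ:
hc/λ = KE_max + φ
λ = hc/(KE_max + φ)

Required photon energy:
E_photon = KE_max + φ = 1.53 + 3.88 = 5.41 eV

Required wavelength:
λ = hc/E_photon = (6.626×10⁻³⁴)(3×10⁸) / (5.41 × 1.602×10⁻¹⁹)
λ = 229.18 nm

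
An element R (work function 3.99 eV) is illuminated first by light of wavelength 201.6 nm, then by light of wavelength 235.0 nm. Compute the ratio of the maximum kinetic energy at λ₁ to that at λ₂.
1.6797

Using Einstein's equation: KE_max = hc/λ - φ

For λ₁ = 201.6 nm:
E₁ = hc/λ₁ = 6.1500 eV
KE₁ = E₁ - φ = 6.1500 - 3.99 = 2.1600 eV

For λ₂ = 235.0 nm:
E₂ = hc/λ₂ = 5.2759 eV
KE₂ = E₂ - φ = 5.2759 - 3.99 = 1.2859 eV

Ratio: KE₁/KE₂ = 2.1600/1.2859 = 1.6797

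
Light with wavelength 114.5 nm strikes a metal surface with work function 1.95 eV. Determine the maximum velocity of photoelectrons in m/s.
1.7672e+06 m/s

First, find the maximum kinetic energy:
E_photon = hc/λ = 10.8283 eV
KE_max = E_photon - φ = 10.8283 - 1.95 = 8.8783 eV

Convert to Joules: KE_max = 8.8783 × 1.602×10⁻¹⁹ J = 1.4225e-18 J

Then use KE = ½mv² to find velocity:
v = √(2·KE/m) = √(2 × 1.4225e-18 J / 9.109e-31 kg)
v = 1.7672e+06 m/s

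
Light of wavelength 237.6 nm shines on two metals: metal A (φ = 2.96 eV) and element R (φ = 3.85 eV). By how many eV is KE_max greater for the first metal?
0.8900 eV

Using KE_max = hc/λ - φ for each metal:

Photon energy: E = hc/λ = 5.2182 eV

For metal A (φ₁ = 2.96 eV):
KE₁ = E - φ₁ = 5.2182 - 2.96 = 2.2582 eV

For element R (φ₂ = 3.85 eV):
KE₂ = E - φ₂ = 5.2182 - 3.85 = 1.3682 eV

Difference:
ΔKE = KE₁ - KE₂ = 2.2582 - 1.3682 = 0.8900 eV

Note: The difference equals the difference in work functions: 3.85 - 2.96 = 0.89 eV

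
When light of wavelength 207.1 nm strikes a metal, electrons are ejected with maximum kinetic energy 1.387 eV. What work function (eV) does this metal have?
4.60 eV

From Einstein's photoelectric equation: KE_max = hf - φ = hc/λ - φ

Rearranging for φ:
φ = hc/λ - KE_max

Calculate photon energy:
E_photon = hc/λ = 5.9867 eV

Therefore:
φ = 5.9867 - 1.387 = 4.60 eV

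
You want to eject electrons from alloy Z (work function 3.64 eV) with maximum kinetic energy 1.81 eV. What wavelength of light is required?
227.49 nm

From Einstein's equation: KE_max = hc/λ - φ

Rearranging for λ:
hc/λ = KE_max + φ
λ = hc/(KE_max + φ)

Required photon energy:
E_photon = KE_max + φ = 1.81 + 3.64 = 5.45 eV

Required wavelength:
λ = hc/E_photon = (6.626×10⁻³⁴)(3×10⁸) / (5.45 × 1.602×10⁻¹⁹)
λ = 227.49 nm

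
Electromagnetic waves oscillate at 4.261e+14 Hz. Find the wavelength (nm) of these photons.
703.57 nm

Using the wave equation: c = fλ

Solving for wavelength:
λ = c/f = (3×10⁸ m/s) / (4.261e+14 Hz)
λ = 703.57 nm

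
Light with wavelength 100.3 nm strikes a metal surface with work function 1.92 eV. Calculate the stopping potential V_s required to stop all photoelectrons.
10.4413 V

The stopping potential V_s satisfies: eV_s = KE_max

First, find KE_max using Einstein's equation:
E_photon = hc/λ = 12.3613 eV
KE_max = E_photon - φ = 12.3613 - 1.92 = 10.4413 eV

Since eV_s = KE_max:
V_s = KE_max/e = 10.4413 V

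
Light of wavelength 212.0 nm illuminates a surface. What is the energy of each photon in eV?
5.8483 eV

Using E = hf = hc/λ:

E = hc/λ = (6.626×10⁻³⁴ J·s)(3×10⁸ m/s) / (212.0×10⁻⁹ m)
E = 5.8483 eV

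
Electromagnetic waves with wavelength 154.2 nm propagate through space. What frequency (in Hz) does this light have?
1.9442e+15 Hz

Using the wave equation: c = fλ

Solving for frequency:
f = c/λ = (3×10⁸ m/s) / (154.2×10⁻⁹ m)
f = 1.9442e+15 Hz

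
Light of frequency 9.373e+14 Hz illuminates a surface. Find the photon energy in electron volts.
3.8764 eV

Using E = hf:

E = hf = (6.626×10⁻³⁴ J·s)(9.373e+14 Hz)
E = 3.8764 eV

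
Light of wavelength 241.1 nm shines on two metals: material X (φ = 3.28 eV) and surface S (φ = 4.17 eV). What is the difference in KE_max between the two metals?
0.8900 eV

Using KE_max = hc/λ - φ for each metal:

Photon energy: E = hc/λ = 5.1424 eV

For material X (φ₁ = 3.28 eV):
KE₁ = E - φ₁ = 5.1424 - 3.28 = 1.8624 eV

For surface S (φ₂ = 4.17 eV):
KE₂ = E - φ₂ = 5.1424 - 4.17 = 0.9724 eV

Difference:
ΔKE = KE₁ - KE₂ = 1.8624 - 0.9724 = 0.8900 eV

Note: The difference equals the difference in work functions: 4.17 - 3.28 = 0.89 eV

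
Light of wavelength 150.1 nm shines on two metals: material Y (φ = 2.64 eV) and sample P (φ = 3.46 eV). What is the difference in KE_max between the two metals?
0.8200 eV

Using KE_max = hc/λ - φ for each metal:

Photon energy: E = hc/λ = 8.2601 eV

For material Y (φ₁ = 2.64 eV):
KE₁ = E - φ₁ = 8.2601 - 2.64 = 5.6201 eV

For sample P (φ₂ = 3.46 eV):
KE₂ = E - φ₂ = 8.2601 - 3.46 = 4.8001 eV

Difference:
ΔKE = KE₁ - KE₂ = 5.6201 - 4.8001 = 0.8200 eV

Note: The difference equals the difference in work functions: 3.46 - 2.64 = 0.82 eV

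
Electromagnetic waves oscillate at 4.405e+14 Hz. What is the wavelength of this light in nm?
680.57 nm

Using the wave equation: c = fλ

Solving for wavelength:
λ = c/f = (3×10⁸ m/s) / (4.405e+14 Hz)
λ = 680.57 nm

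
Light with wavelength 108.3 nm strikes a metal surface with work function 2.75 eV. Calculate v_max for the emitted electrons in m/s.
1.7492e+06 m/s

First, find the maximum kinetic energy:
E_photon = hc/λ = 11.4482 eV
KE_max = E_photon - φ = 11.4482 - 2.75 = 8.6982 eV

Convert to Joules: KE_max = 8.6982 × 1.602×10⁻¹⁹ J = 1.3936e-18 J

Then use KE = ½mv² to find velocity:
v = √(2·KE/m) = √(2 × 1.3936e-18 J / 9.109e-31 kg)
v = 1.7492e+06 m/s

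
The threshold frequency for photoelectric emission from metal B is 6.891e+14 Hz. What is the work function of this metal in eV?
2.85 eV

At the threshold frequency, photon energy equals work function:
φ = hf₀

Calculating:
φ = (6.626×10⁻³⁴ J·s)(6.891e+14 Hz)
φ = 2.85 eV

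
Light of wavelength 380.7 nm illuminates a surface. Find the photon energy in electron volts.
3.2567 eV

Using E = hf = hc/λ:

E = hc/λ = (6.626×10⁻³⁴ J·s)(3×10⁸ m/s) / (380.7×10⁻⁹ m)
E = 3.2567 eV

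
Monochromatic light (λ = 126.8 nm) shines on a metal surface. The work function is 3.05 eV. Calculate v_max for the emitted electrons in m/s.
1.5384e+06 m/s

First, find the maximum kinetic energy:
E_photon = hc/λ = 9.7779 eV
KE_max = E_photon - φ = 9.7779 - 3.05 = 6.7279 eV

Convert to Joules: KE_max = 6.7279 × 1.602×10⁻¹⁹ J = 1.0779e-18 J

Then use KE = ½mv² to find velocity:
v = √(2·KE/m) = √(2 × 1.0779e-18 J / 9.109e-31 kg)
v = 1.5384e+06 m/s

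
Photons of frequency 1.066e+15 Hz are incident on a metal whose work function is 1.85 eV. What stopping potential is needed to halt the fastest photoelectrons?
2.5586 V

The stopping potential V_s satisfies: eV_s = KE_max

First, find KE_max using Einstein's equation:
E_photon = hf = (6.626×10⁻³⁴ J·s)(1.066e+15 Hz) = 4.4086 eV
KE_max = E_photon - φ = 4.4086 - 1.85 = 2.5586 eV

Since eV_s = KE_max:
V_s = KE_max/e = 2.5586 V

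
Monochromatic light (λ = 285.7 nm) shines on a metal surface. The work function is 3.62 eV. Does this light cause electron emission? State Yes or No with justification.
Yes

For photoemission, the photon energy must exceed the work function.

Photon energy: E = hc/λ = 4.3397 eV
Work function: φ = 3.62 eV

Since E_photon (4.3397 eV) > φ (3.62 eV), photoemission WILL occur.
The threshold wavelength is λ₀ = hc/φ = 342.5 nm.
Since 285.7 nm < 342.5 nm, the light has sufficient energy.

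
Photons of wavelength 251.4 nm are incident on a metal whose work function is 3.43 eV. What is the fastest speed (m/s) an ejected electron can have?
7.2682e+05 m/s

First, find the maximum kinetic energy:
E_photon = hc/λ = 4.9318 eV
KE_max = E_photon - φ = 4.9318 - 3.43 = 1.5018 eV

Convert to Joules: KE_max = 1.5018 × 1.602×10⁻¹⁹ J = 2.4061e-19 J

Then use KE = ½mv² to find velocity:
v = √(2·KE/m) = √(2 × 2.4061e-19 J / 9.109e-31 kg)
v = 7.2682e+05 m/s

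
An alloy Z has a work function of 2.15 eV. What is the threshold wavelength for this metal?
576.67 nm

The threshold wavelength is when the photon energy equals the work function:
hc/λ₀ = φ

Solving for λ₀:
λ₀ = hc/φ = (6.626×10⁻³⁴ J·s)(3×10⁸ m/s) / (2.15 eV × 1.602×10⁻¹⁹ J/eV)
λ₀ = 576.67 nm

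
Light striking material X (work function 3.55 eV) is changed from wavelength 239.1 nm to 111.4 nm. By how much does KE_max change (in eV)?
5.9442 eV

Using Einstein's equation: KE_max = hc/λ - φ

For λ₁ = 239.1 nm:
KE₁ = hc/λ₁ - φ = 5.1855 - 3.55 = 1.6355 eV

For λ₂ = 111.4 nm:
KE₂ = hc/λ₂ - φ = 11.1296 - 3.55 = 7.5796 eV

Change in KE:
ΔKE = KE₂ - KE₁ = 7.5796 - 1.6355 = 5.9442 eV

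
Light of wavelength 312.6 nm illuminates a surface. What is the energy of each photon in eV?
3.9662 eV

Using E = hf = hc/λ:

E = hc/λ = (6.626×10⁻³⁴ J·s)(3×10⁸ m/s) / (312.6×10⁻⁹ m)
E = 3.9662 eV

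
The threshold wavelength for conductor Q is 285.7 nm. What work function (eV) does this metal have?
4.34 eV

At the threshold wavelength, photon energy equals work function:
φ = hc/λ₀

Calculating:
φ = (6.626×10⁻³⁴ J·s)(3×10⁸ m/s) / (285.7×10⁻⁹ m)
φ = 4.34 eV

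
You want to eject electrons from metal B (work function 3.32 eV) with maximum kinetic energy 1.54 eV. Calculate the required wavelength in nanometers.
255.11 nm

From Einstein's equation: KE_max = hc/λ - φ

Rearranging for λ:
hc/λ = KE_max + φ
λ = hc/(KE_max + φ)

Required photon energy:
E_photon = KE_max + φ = 1.54 + 3.32 = 4.86 eV

Required wavelength:
λ = hc/E_photon = (6.626×10⁻³⁴)(3×10⁸) / (4.86 × 1.602×10⁻¹⁹)
λ = 255.11 nm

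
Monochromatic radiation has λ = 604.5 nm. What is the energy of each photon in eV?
2.0510 eV

Using E = hf = hc/λ:

E = hc/λ = (6.626×10⁻³⁴ J·s)(3×10⁸ m/s) / (604.5×10⁻⁹ m)
E = 2.0510 eV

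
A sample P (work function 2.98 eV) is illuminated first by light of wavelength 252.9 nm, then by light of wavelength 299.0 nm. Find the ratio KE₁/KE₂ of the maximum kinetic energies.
1.6479

Using Einstein's equation: KE_max = hc/λ - φ

For λ₁ = 252.9 nm:
E₁ = hc/λ₁ = 4.9025 eV
KE₁ = E₁ - φ = 4.9025 - 2.98 = 1.9225 eV

For λ₂ = 299.0 nm:
E₂ = hc/λ₂ = 4.1466 eV
KE₂ = E₂ - φ = 4.1466 - 2.98 = 1.1666 eV

Ratio: KE₁/KE₂ = 1.9225/1.1666 = 1.6479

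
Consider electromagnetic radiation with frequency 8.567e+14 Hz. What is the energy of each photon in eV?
3.5430 eV

Using E = hf:

E = hf = (6.626×10⁻³⁴ J·s)(8.567e+14 Hz)
E = 3.5430 eV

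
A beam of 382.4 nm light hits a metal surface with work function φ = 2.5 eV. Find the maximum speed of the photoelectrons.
5.1098e+05 m/s

First, find the maximum kinetic energy:
E_photon = hc/λ = 3.2423 eV
KE_max = E_photon - φ = 3.2423 - 2.5 = 0.7423 eV

Convert to Joules: KE_max = 0.7423 × 1.602×10⁻¹⁹ J = 1.1892e-19 J

Then use KE = ½mv² to find velocity:
v = √(2·KE/m) = √(2 × 1.1892e-19 J / 9.109e-31 kg)
v = 5.1098e+05 m/s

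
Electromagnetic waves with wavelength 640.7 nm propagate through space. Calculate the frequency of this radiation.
4.6791e+14 Hz

Using the wave equation: c = fλ

Solving for frequency:
f = c/λ = (3×10⁸ m/s) / (640.7×10⁻⁹ m)
f = 4.6791e+14 Hz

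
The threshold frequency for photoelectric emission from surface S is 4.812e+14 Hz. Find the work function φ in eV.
1.99 eV

At the threshold frequency, photon energy equals work function:
φ = hf₀

Calculating:
φ = (6.626×10⁻³⁴ J·s)(4.812e+14 Hz)
φ = 1.99 eV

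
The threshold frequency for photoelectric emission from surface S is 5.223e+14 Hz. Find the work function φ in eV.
2.16 eV

At the threshold frequency, photon energy equals work function:
φ = hf₀

Calculating:
φ = (6.626×10⁻³⁴ J·s)(5.223e+14 Hz)
φ = 2.16 eV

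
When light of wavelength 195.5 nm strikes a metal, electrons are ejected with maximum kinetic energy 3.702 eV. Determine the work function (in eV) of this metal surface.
2.64 eV

From Einstein's photoelectric equation: KE_max = hf - φ = hc/λ - φ

Rearranging for φ:
φ = hc/λ - KE_max

Calculate photon energy:
E_photon = hc/λ = 6.3419 eV

Therefore:
φ = 6.3419 - 3.702 = 2.64 eV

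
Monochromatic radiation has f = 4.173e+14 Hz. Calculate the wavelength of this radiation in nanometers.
718.41 nm

Using the wave equation: c = fλ

Solving for wavelength:
λ = c/f = (3×10⁸ m/s) / (4.173e+14 Hz)
λ = 718.41 nm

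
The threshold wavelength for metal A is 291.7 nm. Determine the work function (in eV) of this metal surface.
4.25 eV

At the threshold wavelength, photon energy equals work function:
φ = hc/λ₀

Calculating:
φ = (6.626×10⁻³⁴ J·s)(3×10⁸ m/s) / (291.7×10⁻⁹ m)
φ = 4.25 eV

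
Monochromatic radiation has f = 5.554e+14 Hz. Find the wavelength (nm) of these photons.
539.78 nm

Using the wave equation: c = fλ

Solving for wavelength:
λ = c/f = (3×10⁸ m/s) / (5.554e+14 Hz)
λ = 539.78 nm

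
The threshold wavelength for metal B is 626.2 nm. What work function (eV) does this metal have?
1.98 eV

At the threshold wavelength, photon energy equals work function:
φ = hc/λ₀

Calculating:
φ = (6.626×10⁻³⁴ J·s)(3×10⁸ m/s) / (626.2×10⁻⁹ m)
φ = 1.98 eV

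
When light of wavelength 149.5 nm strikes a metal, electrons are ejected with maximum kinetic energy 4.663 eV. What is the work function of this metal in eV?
3.63 eV

From Einstein's photoelectric equation: KE_max = hf - φ = hc/λ - φ

Rearranging for φ:
φ = hc/λ - KE_max

Calculate photon energy:
E_photon = hc/λ = 8.2933 eV

Therefore:
φ = 8.2933 - 4.663 = 3.63 eV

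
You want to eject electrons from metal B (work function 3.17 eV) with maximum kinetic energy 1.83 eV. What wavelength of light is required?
247.97 nm

From Einstein's equation: KE_max = hc/λ - φ

Rearranging for λ:
hc/λ = KE_max + φ
λ = hc/(KE_max + φ)

Required photon energy:
E_photon = KE_max + φ = 1.83 + 3.17 = 5.00 eV

Required wavelength:
λ = hc/E_photon = (6.626×10⁻³⁴)(3×10⁸) / (5.00 × 1.602×10⁻¹⁹)
λ = 247.97 nm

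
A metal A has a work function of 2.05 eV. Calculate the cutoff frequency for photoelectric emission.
4.9569e+14 Hz

The threshold frequency is when the photon energy equals the work function:
hf₀ = φ

Solving for f₀:
f₀ = φ/h = (2.05 eV × 1.602×10⁻¹⁹ J/eV) / (6.626×10⁻³⁴ J·s)
f₀ = 4.9569e+14 Hz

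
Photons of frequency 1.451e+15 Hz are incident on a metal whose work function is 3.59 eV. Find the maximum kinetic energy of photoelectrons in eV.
2.4109 eV

Using Einstein's photoelectric equation: KE_max = hf - φ

First, calculate the photon energy:
E_photon = hf = (6.626×10⁻³⁴ J·s)(1.451e+15 Hz)
E_photon = 6.0009 eV

Then, the maximum kinetic energy:
KE_max = E_photon - φ = 6.0009 eV - 3.59 eV = 2.4109 eV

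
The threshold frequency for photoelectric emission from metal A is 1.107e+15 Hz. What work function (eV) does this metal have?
4.58 eV

At the threshold frequency, photon energy equals work function:
φ = hf₀

Calculating:
φ = (6.626×10⁻³⁴ J·s)(1.107e+15 Hz)
φ = 4.58 eV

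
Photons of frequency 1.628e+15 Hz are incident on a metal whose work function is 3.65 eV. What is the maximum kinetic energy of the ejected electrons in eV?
3.0829 eV

Using Einstein's photoelectric equation: KE_max = hf - φ

First, calculate the photon energy:
E_photon = hf = (6.626×10⁻³⁴ J·s)(1.628e+15 Hz)
E_photon = 6.7329 eV

Then, the maximum kinetic energy:
KE_max = E_photon - φ = 6.7329 eV - 3.65 eV = 3.0829 eV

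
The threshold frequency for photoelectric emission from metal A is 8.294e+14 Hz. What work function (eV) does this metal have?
3.43 eV

At the threshold frequency, photon energy equals work function:
φ = hf₀

Calculating:
φ = (6.626×10⁻³⁴ J·s)(8.294e+14 Hz)
φ = 3.43 eV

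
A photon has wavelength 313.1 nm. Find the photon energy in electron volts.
3.9599 eV

Using E = hf = hc/λ:

E = hc/λ = (6.626×10⁻³⁴ J·s)(3×10⁸ m/s) / (313.1×10⁻⁹ m)
E = 3.9599 eV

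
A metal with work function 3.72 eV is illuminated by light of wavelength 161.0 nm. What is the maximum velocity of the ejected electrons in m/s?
1.1834e+06 m/s

First, find the maximum kinetic energy:
E_photon = hc/λ = 7.7009 eV
KE_max = E_photon - φ = 7.7009 - 3.72 = 3.9809 eV

Convert to Joules: KE_max = 3.9809 × 1.602×10⁻¹⁹ J = 6.3781e-19 J

Then use KE = ½mv² to find velocity:
v = √(2·KE/m) = √(2 × 6.3781e-19 J / 9.109e-31 kg)
v = 1.1834e+06 m/s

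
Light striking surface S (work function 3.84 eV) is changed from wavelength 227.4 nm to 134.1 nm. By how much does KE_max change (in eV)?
3.7934 eV

Using Einstein's equation: KE_max = hc/λ - φ

For λ₁ = 227.4 nm:
KE₁ = hc/λ₁ - φ = 5.4523 - 3.84 = 1.6123 eV

For λ₂ = 134.1 nm:
KE₂ = hc/λ₂ - φ = 9.2457 - 3.84 = 5.4057 eV

Change in KE:
ΔKE = KE₂ - KE₁ = 5.4057 - 1.6123 = 3.7934 eV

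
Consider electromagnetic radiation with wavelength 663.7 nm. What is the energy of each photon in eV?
1.8681 eV

Using E = hf = hc/λ:

E = hc/λ = (6.626×10⁻³⁴ J·s)(3×10⁸ m/s) / (663.7×10⁻⁹ m)
E = 1.8681 eV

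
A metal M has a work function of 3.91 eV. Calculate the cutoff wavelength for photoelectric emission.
317.10 nm

The threshold wavelength is when the photon energy equals the work function:
hc/λ₀ = φ

Solving for λ₀:
λ₀ = hc/φ = (6.626×10⁻³⁴ J·s)(3×10⁸ m/s) / (3.91 eV × 1.602×10⁻¹⁹ J/eV)
λ₀ = 317.10 nm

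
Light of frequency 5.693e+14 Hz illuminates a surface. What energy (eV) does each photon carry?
2.3544 eV

Using E = hf:

E = hf = (6.626×10⁻³⁴ J·s)(5.693e+14 Hz)
E = 2.3544 eV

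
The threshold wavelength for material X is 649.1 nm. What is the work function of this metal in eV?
1.91 eV

At the threshold wavelength, photon energy equals work function:
φ = hc/λ₀

Calculating:
φ = (6.626×10⁻³⁴ J·s)(3×10⁸ m/s) / (649.1×10⁻⁹ m)
φ = 1.91 eV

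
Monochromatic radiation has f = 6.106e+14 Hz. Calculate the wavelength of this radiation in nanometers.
490.98 nm

Using the wave equation: c = fλ

Solving for wavelength:
λ = c/f = (3×10⁸ m/s) / (6.106e+14 Hz)
λ = 490.98 nm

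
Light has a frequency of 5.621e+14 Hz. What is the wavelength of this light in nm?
533.34 nm

Using the wave equation: c = fλ

Solving for wavelength:
λ = c/f = (3×10⁸ m/s) / (5.621e+14 Hz)
λ = 533.34 nm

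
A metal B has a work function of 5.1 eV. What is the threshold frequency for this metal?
1.2332e+15 Hz

The threshold frequency is when the photon energy equals the work function:
hf₀ = φ

Solving for f₀:
f₀ = φ/h = (5.1 eV × 1.602×10⁻¹⁹ J/eV) / (6.626×10⁻³⁴ J·s)
f₀ = 1.2332e+15 Hz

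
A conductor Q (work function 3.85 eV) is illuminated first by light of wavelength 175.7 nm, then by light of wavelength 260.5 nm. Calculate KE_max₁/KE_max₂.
3.5258

Using Einstein's equation: KE_max = hc/λ - φ

For λ₁ = 175.7 nm:
E₁ = hc/λ₁ = 7.0566 eV
KE₁ = E₁ - φ = 7.0566 - 3.85 = 3.2066 eV

For λ₂ = 260.5 nm:
E₂ = hc/λ₂ = 4.7595 eV
KE₂ = E₂ - φ = 4.7595 - 3.85 = 0.9095 eV

Ratio: KE₁/KE₂ = 3.2066/0.9095 = 3.5258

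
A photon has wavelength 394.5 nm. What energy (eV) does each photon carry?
3.1428 eV

Using E = hf = hc/λ:

E = hc/λ = (6.626×10⁻³⁴ J·s)(3×10⁸ m/s) / (394.5×10⁻⁹ m)
E = 3.1428 eV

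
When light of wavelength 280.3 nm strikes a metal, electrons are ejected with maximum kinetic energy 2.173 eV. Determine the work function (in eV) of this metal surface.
2.25 eV

From Einstein's photoelectric equation: KE_max = hf - φ = hc/λ - φ

Rearranging for φ:
φ = hc/λ - KE_max

Calculate photon energy:
E_photon = hc/λ = 4.4233 eV

Therefore:
φ = 4.4233 - 2.173 = 2.25 eV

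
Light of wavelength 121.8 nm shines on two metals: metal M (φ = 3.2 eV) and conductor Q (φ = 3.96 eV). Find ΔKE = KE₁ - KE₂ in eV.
0.7600 eV

Using KE_max = hc/λ - φ for each metal:

Photon energy: E = hc/λ = 10.1793 eV

For metal M (φ₁ = 3.2 eV):
KE₁ = E - φ₁ = 10.1793 - 3.2 = 6.9793 eV

For conductor Q (φ₂ = 3.96 eV):
KE₂ = E - φ₂ = 10.1793 - 3.96 = 6.2193 eV

Difference:
ΔKE = KE₁ - KE₂ = 6.9793 - 6.2193 = 0.7600 eV

Note: The difference equals the difference in work functions: 3.96 - 3.2 = 0.76 eV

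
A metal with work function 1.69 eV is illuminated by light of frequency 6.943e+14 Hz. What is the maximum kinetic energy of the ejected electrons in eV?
1.1814 eV

Using Einstein's photoelectric equation: KE_max = hf - φ

First, calculate the photon energy:
E_photon = hf = (6.626×10⁻³⁴ J·s)(6.943e+14 Hz)
E_photon = 2.8714 eV

Then, the maximum kinetic energy:
KE_max = E_photon - φ = 2.8714 eV - 1.69 eV = 1.1814 eV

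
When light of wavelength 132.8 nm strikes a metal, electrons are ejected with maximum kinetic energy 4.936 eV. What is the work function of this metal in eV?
4.40 eV

From Einstein's photoelectric equation: KE_max = hf - φ = hc/λ - φ

Rearranging for φ:
φ = hc/λ - KE_max

Calculate photon energy:
E_photon = hc/λ = 9.3362 eV

Therefore:
φ = 9.3362 - 4.936 = 4.40 eV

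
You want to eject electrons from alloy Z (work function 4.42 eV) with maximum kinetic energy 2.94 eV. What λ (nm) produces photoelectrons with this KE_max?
168.46 nm

From Einstein's equation: KE_max = hc/λ - φ

Rearranging for λ:
hc/λ = KE_max + φ
λ = hc/(KE_max + φ)

Required photon energy:
E_photon = KE_max + φ = 2.94 + 4.42 = 7.36 eV

Required wavelength:
λ = hc/E_photon = (6.626×10⁻³⁴)(3×10⁸) / (7.36 × 1.602×10⁻¹⁹)
λ = 168.46 nm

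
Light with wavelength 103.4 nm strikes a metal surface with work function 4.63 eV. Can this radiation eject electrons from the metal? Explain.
Yes

For photoemission, the photon energy must exceed the work function.

Photon energy: E = hc/λ = 11.9907 eV
Work function: φ = 4.63 eV

Since E_photon (11.9907 eV) > φ (4.63 eV), photoemission WILL occur.
The threshold wavelength is λ₀ = hc/φ = 267.8 nm.
Since 103.4 nm < 267.8 nm, the light has sufficient energy.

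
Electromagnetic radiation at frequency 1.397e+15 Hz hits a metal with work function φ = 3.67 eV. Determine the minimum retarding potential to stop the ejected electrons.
2.1075 V

The stopping potential V_s satisfies: eV_s = KE_max

First, find KE_max using Einstein's equation:
E_photon = hf = (6.626×10⁻³⁴ J·s)(1.397e+15 Hz) = 5.7775 eV
KE_max = E_photon - φ = 5.7775 - 3.67 = 2.1075 eV

Since eV_s = KE_max:
V_s = KE_max/e = 2.1075 V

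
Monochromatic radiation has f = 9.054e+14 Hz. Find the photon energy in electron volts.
3.7444 eV

Using E = hf:

E = hf = (6.626×10⁻³⁴ J·s)(9.054e+14 Hz)
E = 3.7444 eV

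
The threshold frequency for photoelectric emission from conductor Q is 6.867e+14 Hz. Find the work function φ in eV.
2.84 eV

At the threshold frequency, photon energy equals work function:
φ = hf₀

Calculating:
φ = (6.626×10⁻³⁴ J·s)(6.867e+14 Hz)
φ = 2.84 eV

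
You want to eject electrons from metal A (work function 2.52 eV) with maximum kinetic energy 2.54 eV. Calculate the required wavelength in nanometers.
245.03 nm

From Einstein's equation: KE_max = hc/λ - φ

Rearranging for λ:
hc/λ = KE_max + φ
λ = hc/(KE_max + φ)

Required photon energy:
E_photon = KE_max + φ = 2.54 + 2.52 = 5.06 eV

Required wavelength:
λ = hc/E_photon = (6.626×10⁻³⁴)(3×10⁸) / (5.06 × 1.602×10⁻¹⁹)
λ = 245.03 nm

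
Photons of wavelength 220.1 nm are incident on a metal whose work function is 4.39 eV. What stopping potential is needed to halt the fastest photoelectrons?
1.2431 V

The stopping potential V_s satisfies: eV_s = KE_max

First, find KE_max using Einstein's equation:
E_photon = hc/λ = 5.6331 eV
KE_max = E_photon - φ = 5.6331 - 4.39 = 1.2431 eV

Since eV_s = KE_max:
V_s = KE_max/e = 1.2431 V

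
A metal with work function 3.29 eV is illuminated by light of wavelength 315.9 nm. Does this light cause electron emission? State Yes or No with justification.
Yes

For photoemission, the photon energy must exceed the work function.

Photon energy: E = hc/λ = 3.9248 eV
Work function: φ = 3.29 eV

Since E_photon (3.9248 eV) > φ (3.29 eV), photoemission WILL occur.
The threshold wavelength is λ₀ = hc/φ = 376.9 nm.
Since 315.9 nm < 376.9 nm, the light has sufficient energy.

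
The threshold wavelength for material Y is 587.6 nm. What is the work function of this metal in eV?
2.11 eV

At the threshold wavelength, photon energy equals work function:
φ = hc/λ₀

Calculating:
φ = (6.626×10⁻³⁴ J·s)(3×10⁸ m/s) / (587.6×10⁻⁹ m)
φ = 2.11 eV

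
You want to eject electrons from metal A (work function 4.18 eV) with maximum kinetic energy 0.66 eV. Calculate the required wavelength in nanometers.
256.17 nm

From Einstein's equation: KE_max = hc/λ - φ

Rearranging for λ:
hc/λ = KE_max + φ
λ = hc/(KE_max + φ)

Required photon energy:
E_photon = KE_max + φ = 0.66 + 4.18 = 4.84 eV

Required wavelength:
λ = hc/E_photon = (6.626×10⁻³⁴)(3×10⁸) / (4.84 × 1.602×10⁻¹⁹)
λ = 256.17 nm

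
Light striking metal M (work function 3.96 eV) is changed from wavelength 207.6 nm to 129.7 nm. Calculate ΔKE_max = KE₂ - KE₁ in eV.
3.5870 eV

Using Einstein's equation: KE_max = hc/λ - φ

For λ₁ = 207.6 nm:
KE₁ = hc/λ₁ - φ = 5.9723 - 3.96 = 2.0123 eV

For λ₂ = 129.7 nm:
KE₂ = hc/λ₂ - φ = 9.5593 - 3.96 = 5.5993 eV

Change in KE:
ΔKE = KE₂ - KE₁ = 5.5993 - 2.0123 = 3.5870 eV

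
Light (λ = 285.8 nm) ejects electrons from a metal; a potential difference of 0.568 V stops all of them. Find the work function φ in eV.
3.77 eV

The stopping potential gives the maximum kinetic energy: KE_max = eV_s = 0.568 eV

From Einstein's photoelectric equation: KE_max = hc/λ - φ
Rearranging: φ = hc/λ - KE_max

Calculate photon energy:
E_photon = hc/λ = (6.626×10⁻³⁴ J·s)(3×10⁸ m/s) / (285.8×10⁻⁹ m) = 4.3381 eV

Therefore:
φ = 4.3381 - 0.568 = 3.77 eV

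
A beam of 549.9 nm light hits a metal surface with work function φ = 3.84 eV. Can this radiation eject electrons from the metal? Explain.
No

For photoemission, the photon energy must exceed the work function.

Photon energy: E = hc/λ = 2.2547 eV
Work function: φ = 3.84 eV

Since E_photon (2.2547 eV) < φ (3.84 eV), photoemission will NOT occur.
The threshold wavelength is λ₀ = hc/φ = 322.9 nm.
Since 549.9 nm > 322.9 nm, the photons lack sufficient energy.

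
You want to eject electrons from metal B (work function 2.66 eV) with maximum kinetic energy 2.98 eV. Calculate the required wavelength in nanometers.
219.83 nm

From Einstein's equation: KE_max = hc/λ - φ

Rearranging for λ:
hc/λ = KE_max + φ
λ = hc/(KE_max + φ)

Required photon energy:
E_photon = KE_max + φ = 2.98 + 2.66 = 5.64 eV

Required wavelength:
λ = hc/E_photon = (6.626×10⁻³⁴)(3×10⁸) / (5.64 × 1.602×10⁻¹⁹)
λ = 219.83 nm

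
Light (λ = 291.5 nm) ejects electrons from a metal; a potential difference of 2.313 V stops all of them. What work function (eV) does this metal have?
1.94 eV

The stopping potential gives the maximum kinetic energy: KE_max = eV_s = 2.313 eV

From Einstein's photoelectric equation: KE_max = hc/λ - φ
Rearranging: φ = hc/λ - KE_max

Calculate photon energy:
E_photon = hc/λ = (6.626×10⁻³⁴ J·s)(3×10⁸ m/s) / (291.5×10⁻⁹ m) = 4.2533 eV

Therefore:
φ = 4.2533 - 2.313 = 1.94 eV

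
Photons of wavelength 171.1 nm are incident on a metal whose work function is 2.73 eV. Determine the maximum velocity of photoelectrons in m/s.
1.2604e+06 m/s

First, find the maximum kinetic energy:
E_photon = hc/λ = 7.2463 eV
KE_max = E_photon - φ = 7.2463 - 2.73 = 4.5163 eV

Convert to Joules: KE_max = 4.5163 × 1.602×10⁻¹⁹ J = 7.2359e-19 J

Then use KE = ½mv² to find velocity:
v = √(2·KE/m) = √(2 × 7.2359e-19 J / 9.109e-31 kg)
v = 1.2604e+06 m/s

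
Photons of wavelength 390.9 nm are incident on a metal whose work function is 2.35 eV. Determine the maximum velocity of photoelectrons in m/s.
5.3765e+05 m/s

First, find the maximum kinetic energy:
E_photon = hc/λ = 3.1718 eV
KE_max = E_photon - φ = 3.1718 - 2.35 = 0.8218 eV

Convert to Joules: KE_max = 0.8218 × 1.602×10⁻¹⁹ J = 1.3166e-19 J

Then use KE = ½mv² to find velocity:
v = √(2·KE/m) = √(2 × 1.3166e-19 J / 9.109e-31 kg)
v = 5.3765e+05 m/s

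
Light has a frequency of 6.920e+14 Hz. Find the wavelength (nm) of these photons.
433.23 nm

Using the wave equation: c = fλ

Solving for wavelength:
λ = c/f = (3×10⁸ m/s) / (6.920e+14 Hz)
λ = 433.23 nm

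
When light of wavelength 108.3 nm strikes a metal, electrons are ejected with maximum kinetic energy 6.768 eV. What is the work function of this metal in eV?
4.68 eV

From Einstein's photoelectric equation: KE_max = hf - φ = hc/λ - φ

Rearranging for φ:
φ = hc/λ - KE_max

Calculate photon energy:
E_photon = hc/λ = 11.4482 eV

Therefore:
φ = 11.4482 - 6.768 = 4.68 eV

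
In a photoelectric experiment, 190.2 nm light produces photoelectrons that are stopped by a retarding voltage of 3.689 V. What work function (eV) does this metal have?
2.83 eV

The stopping potential gives the maximum kinetic energy: KE_max = eV_s = 3.689 eV

From Einstein's photoelectric equation: KE_max = hc/λ - φ
Rearranging: φ = hc/λ - KE_max

Calculate photon energy:
E_photon = hc/λ = (6.626×10⁻³⁴ J·s)(3×10⁸ m/s) / (190.2×10⁻⁹ m) = 6.5186 eV

Therefore:
φ = 6.5186 - 3.689 = 2.83 eV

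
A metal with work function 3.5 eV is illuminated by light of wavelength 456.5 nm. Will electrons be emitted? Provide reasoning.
No

For photoemission, the photon energy must exceed the work function.

Photon energy: E = hc/λ = 2.7160 eV
Work function: φ = 3.5 eV

Since E_photon (2.7160 eV) < φ (3.5 eV), photoemission will NOT occur.
The threshold wavelength is λ₀ = hc/φ = 354.2 nm.
Since 456.5 nm > 354.2 nm, the photons lack sufficient energy.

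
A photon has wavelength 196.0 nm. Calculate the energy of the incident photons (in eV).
6.3257 eV

Using E = hf = hc/λ:

E = hc/λ = (6.626×10⁻³⁴ J·s)(3×10⁸ m/s) / (196.0×10⁻⁹ m)
E = 6.3257 eV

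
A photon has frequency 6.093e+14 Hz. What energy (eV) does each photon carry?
2.5199 eV

Using E = hf:

E = hf = (6.626×10⁻³⁴ J·s)(6.093e+14 Hz)
E = 2.5199 eV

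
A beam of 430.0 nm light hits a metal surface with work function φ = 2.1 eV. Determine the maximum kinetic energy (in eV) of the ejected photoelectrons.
0.7834 eV

Using Einstein's photoelectric equation: KE_max = hf - φ = hc/λ - φ

First, calculate the photon energy:
E_photon = hc/λ = (6.626×10⁻³⁴ J·s)(3×10⁸ m/s) / (430.0×10⁻⁹ m)
E_photon = 2.8834 eV

Then, the maximum kinetic energy:
KE_max = E_photon - φ = 2.8834 eV - 2.1 eV = 0.7834 eV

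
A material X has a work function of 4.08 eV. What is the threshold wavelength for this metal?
303.88 nm

The threshold wavelength is when the photon energy equals the work function:
hc/λ₀ = φ

Solving for λ₀:
λ₀ = hc/φ = (6.626×10⁻³⁴ J·s)(3×10⁸ m/s) / (4.08 eV × 1.602×10⁻¹⁹ J/eV)
λ₀ = 303.88 nm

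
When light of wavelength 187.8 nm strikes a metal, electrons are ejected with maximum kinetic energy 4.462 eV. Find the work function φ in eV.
2.14 eV

From Einstein's photoelectric equation: KE_max = hf - φ = hc/λ - φ

Rearranging for φ:
φ = hc/λ - KE_max

Calculate photon energy:
E_photon = hc/λ = 6.6019 eV

Therefore:
φ = 6.6019 - 4.462 = 2.14 eV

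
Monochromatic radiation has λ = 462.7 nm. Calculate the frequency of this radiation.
6.4792e+14 Hz

Using the wave equation: c = fλ

Solving for frequency:
f = c/λ = (3×10⁸ m/s) / (462.7×10⁻⁹ m)
f = 6.4792e+14 Hz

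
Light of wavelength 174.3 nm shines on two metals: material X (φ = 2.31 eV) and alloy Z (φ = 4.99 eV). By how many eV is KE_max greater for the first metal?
2.6800 eV

Using KE_max = hc/λ - φ for each metal:

Photon energy: E = hc/λ = 7.1133 eV

For material X (φ₁ = 2.31 eV):
KE₁ = E - φ₁ = 7.1133 - 2.31 = 4.8033 eV

For alloy Z (φ₂ = 4.99 eV):
KE₂ = E - φ₂ = 7.1133 - 4.99 = 2.1233 eV

Difference:
ΔKE = KE₁ - KE₂ = 4.8033 - 2.1233 = 2.6800 eV

Note: The difference equals the difference in work functions: 4.99 - 2.31 = 2.68 eV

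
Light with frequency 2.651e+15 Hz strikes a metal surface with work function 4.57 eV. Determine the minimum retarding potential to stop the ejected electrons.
6.3937 V

The stopping potential V_s satisfies: eV_s = KE_max

First, find KE_max using Einstein's equation:
E_photon = hf = (6.626×10⁻³⁴ J·s)(2.651e+15 Hz) = 10.9637 eV
KE_max = E_photon - φ = 10.9637 - 4.57 = 6.3937 eV

Since eV_s = KE_max:
V_s = KE_max/e = 6.3937 V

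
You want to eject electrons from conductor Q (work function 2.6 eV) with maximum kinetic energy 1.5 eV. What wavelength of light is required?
302.40 nm

From Einstein's equation: KE_max = hc/λ - φ

Rearranging for λ:
hc/λ = KE_max + φ
λ = hc/(KE_max + φ)

Required photon energy:
E_photon = KE_max + φ = 1.5 + 2.6 = 4.10 eV

Required wavelength:
λ = hc/E_photon = (6.626×10⁻³⁴)(3×10⁸) / (4.10 × 1.602×10⁻¹⁹)
λ = 302.40 nm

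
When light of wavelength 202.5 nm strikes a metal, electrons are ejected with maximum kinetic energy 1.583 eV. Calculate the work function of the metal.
4.54 eV

From Einstein's photoelectric equation: KE_max = hf - φ = hc/λ - φ

Rearranging for φ:
φ = hc/λ - KE_max

Calculate photon energy:
E_photon = hc/λ = 6.1227 eV

Therefore:
φ = 6.1227 - 1.583 = 4.54 eV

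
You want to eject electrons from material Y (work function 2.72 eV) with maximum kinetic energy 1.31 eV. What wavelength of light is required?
307.65 nm

From Einstein's equation: KE_max = hc/λ - φ

Rearranging for λ:
hc/λ = KE_max + φ
λ = hc/(KE_max + φ)

Required photon energy:
E_photon = KE_max + φ = 1.31 + 2.72 = 4.03 eV

Required wavelength:
λ = hc/E_photon = (6.626×10⁻³⁴)(3×10⁸) / (4.03 × 1.602×10⁻¹⁹)
λ = 307.65 nm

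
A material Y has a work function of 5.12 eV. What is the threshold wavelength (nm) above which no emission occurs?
242.16 nm

The threshold wavelength is when the photon energy equals the work function:
hc/λ₀ = φ

Solving for λ₀:
λ₀ = hc/φ = (6.626×10⁻³⁴ J·s)(3×10⁸ m/s) / (5.12 eV × 1.602×10⁻¹⁹ J/eV)
λ₀ = 242.16 nm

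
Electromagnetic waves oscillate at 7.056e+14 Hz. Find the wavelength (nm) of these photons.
424.88 nm

Using the wave equation: c = fλ

Solving for wavelength:
λ = c/f = (3×10⁸ m/s) / (7.056e+14 Hz)
λ = 424.88 nm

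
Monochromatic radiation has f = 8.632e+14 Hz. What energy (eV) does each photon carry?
3.5699 eV

Using E = hf:

E = hf = (6.626×10⁻³⁴ J·s)(8.632e+14 Hz)
E = 3.5699 eV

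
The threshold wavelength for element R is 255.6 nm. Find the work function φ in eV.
4.85 eV

At the threshold wavelength, photon energy equals work function:
φ = hc/λ₀

Calculating:
φ = (6.626×10⁻³⁴ J·s)(3×10⁸ m/s) / (255.6×10⁻⁹ m)
φ = 4.85 eV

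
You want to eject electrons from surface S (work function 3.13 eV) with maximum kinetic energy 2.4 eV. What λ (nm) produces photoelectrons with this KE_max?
224.20 nm

From Einstein's equation: KE_max = hc/λ - φ

Rearranging for λ:
hc/λ = KE_max + φ
λ = hc/(KE_max + φ)

Required photon energy:
E_photon = KE_max + φ = 2.4 + 3.13 = 5.53 eV

Required wavelength:
λ = hc/E_photon = (6.626×10⁻³⁴)(3×10⁸) / (5.53 × 1.602×10⁻¹⁹)
λ = 224.20 nm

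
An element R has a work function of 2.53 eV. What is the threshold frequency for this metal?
6.1175e+14 Hz

The threshold frequency is when the photon energy equals the work function:
hf₀ = φ

Solving for f₀:
f₀ = φ/h = (2.53 eV × 1.602×10⁻¹⁹ J/eV) / (6.626×10⁻³⁴ J·s)
f₀ = 6.1175e+14 Hz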